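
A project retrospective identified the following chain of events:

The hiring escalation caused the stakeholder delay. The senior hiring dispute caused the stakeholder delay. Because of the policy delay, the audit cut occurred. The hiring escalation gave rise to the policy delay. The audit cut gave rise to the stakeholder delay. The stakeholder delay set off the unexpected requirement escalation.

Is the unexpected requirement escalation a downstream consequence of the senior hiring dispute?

There is a causal chain: the senior hiring dispute → the stakeholder delay → the unexpected requirement escalation.

Yes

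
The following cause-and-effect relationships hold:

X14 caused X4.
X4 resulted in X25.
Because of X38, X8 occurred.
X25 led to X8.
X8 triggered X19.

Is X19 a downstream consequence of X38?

Yes

There is a causal chain: X38 → X8 → X19.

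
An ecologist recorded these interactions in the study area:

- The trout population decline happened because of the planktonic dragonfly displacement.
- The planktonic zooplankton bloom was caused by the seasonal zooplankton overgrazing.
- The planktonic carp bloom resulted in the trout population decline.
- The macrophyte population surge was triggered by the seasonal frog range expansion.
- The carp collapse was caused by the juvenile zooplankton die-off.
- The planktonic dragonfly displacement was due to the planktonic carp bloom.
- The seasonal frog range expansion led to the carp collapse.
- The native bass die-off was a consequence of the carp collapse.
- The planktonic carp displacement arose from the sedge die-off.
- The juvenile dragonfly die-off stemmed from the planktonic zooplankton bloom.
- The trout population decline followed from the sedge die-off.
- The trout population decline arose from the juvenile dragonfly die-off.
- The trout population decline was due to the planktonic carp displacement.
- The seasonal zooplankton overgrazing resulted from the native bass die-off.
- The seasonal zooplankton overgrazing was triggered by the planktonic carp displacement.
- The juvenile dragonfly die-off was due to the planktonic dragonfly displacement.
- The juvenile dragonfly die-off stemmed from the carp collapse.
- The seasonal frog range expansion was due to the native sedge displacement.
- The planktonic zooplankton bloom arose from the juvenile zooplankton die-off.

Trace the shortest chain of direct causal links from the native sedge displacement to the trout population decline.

the native sedge displacement → the seasonal frog range expansion
the seasonal frog range expansion → the carp collapse
the carp collapse → the juvenile dragonfly die-off
the juvenile dragonfly die-off → the trout population decline
Length: 4 steps.

the native sedge displacement → the seasonal frog range expansion → the carp collapse → the juvenile dragonfly die-off → the trout population decline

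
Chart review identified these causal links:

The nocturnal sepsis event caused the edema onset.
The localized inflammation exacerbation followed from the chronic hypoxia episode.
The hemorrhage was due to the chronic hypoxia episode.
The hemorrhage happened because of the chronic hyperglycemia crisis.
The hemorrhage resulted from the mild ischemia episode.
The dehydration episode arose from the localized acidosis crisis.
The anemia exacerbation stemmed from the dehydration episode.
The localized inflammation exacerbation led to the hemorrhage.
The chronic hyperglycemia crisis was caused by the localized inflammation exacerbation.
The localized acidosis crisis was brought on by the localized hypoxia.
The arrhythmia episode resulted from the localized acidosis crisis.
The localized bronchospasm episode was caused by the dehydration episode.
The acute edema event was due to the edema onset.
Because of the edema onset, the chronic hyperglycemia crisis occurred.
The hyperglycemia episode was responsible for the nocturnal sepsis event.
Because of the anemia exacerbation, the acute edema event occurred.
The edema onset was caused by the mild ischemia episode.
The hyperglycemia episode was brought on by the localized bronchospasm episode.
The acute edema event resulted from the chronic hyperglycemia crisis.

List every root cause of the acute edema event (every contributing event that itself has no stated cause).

Tracing upstream from the acute edema event: the acute edema event ← the anemia exacerbation ← the dehydration episode ← the localized acidosis crisis ← the localized hypoxia.
A separate upstream branch: the acute edema event ← the edema onset ← the mild ischemia episode.
A separate upstream branch: the acute edema event ← the chronic hyperglycemia crisis ← the localized inflammation exacerbation ← the chronic hypoxia episode.
Each of those chain origins has no stated cause.

the chronic hypoxia episode, the localized hypoxia, the mild ischemia episode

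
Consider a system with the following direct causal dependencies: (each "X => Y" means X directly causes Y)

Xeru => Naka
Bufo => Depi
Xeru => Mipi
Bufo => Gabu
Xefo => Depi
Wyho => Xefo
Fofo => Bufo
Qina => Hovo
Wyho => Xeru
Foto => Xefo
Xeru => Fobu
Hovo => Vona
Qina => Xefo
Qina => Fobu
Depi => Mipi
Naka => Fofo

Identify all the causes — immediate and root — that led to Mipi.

Immediate causes of Mipi: Xeru, Depi.
Further upstream: Qina, Wyho, Foto, Naka, Fofo, Bufo, Xefo.

Bufo, Depi, Fofo, Foto, Naka, Qina, Wyho, Xefo, Xeru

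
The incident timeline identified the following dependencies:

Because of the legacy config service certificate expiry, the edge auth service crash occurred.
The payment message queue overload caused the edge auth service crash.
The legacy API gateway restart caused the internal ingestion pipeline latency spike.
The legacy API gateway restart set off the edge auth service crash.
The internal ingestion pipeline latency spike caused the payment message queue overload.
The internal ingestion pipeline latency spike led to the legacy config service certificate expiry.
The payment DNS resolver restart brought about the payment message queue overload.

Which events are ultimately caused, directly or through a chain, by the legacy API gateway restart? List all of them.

the edge auth service crash, the internal ingestion pipeline latency spike, the legacy config service certificate expiry, the payment message queue overload

Direct effects: the internal ingestion pipeline latency spike, the edge auth service crash.
2 steps out: the legacy config service certificate expiry, the payment message queue overload.
Not reachable from it: the payment DNS resolver restart.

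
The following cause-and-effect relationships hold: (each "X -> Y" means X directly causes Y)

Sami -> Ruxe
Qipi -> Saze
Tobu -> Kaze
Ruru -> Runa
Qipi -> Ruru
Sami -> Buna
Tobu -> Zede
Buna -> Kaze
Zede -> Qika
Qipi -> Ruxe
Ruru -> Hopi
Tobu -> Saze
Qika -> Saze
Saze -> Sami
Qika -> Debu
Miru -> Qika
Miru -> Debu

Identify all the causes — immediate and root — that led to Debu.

Miru, Qika, Tobu, Zede

Immediate causes of Debu: Miru, Qika.
Further upstream: Tobu, Zede.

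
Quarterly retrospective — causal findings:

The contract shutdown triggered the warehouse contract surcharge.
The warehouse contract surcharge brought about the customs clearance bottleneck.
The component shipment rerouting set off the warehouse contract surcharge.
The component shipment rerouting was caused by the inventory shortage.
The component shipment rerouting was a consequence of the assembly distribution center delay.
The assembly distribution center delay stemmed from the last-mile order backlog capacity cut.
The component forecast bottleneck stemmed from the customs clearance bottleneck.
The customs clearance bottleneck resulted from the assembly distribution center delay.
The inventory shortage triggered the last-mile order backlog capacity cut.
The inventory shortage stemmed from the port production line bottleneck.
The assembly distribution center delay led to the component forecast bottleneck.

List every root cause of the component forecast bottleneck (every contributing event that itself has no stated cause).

Tracing upstream from the component forecast bottleneck: the component forecast bottleneck ← the customs clearance bottleneck ← the warehouse contract surcharge ← the contract shutdown.
A separate upstream branch: the component forecast bottleneck ← the assembly distribution center delay ← the last-mile order backlog capacity cut ← the inventory shortage ← the port production line bottleneck.
Each of those chain origins has no stated cause.

the contract shutdown, the port production line bottleneck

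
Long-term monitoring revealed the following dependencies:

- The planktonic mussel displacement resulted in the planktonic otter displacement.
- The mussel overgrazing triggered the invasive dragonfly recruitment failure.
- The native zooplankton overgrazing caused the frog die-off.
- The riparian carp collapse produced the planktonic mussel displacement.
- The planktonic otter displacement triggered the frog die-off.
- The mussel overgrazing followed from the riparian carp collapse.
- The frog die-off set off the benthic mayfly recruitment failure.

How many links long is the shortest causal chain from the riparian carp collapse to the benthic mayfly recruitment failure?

4

Shortest chain: the riparian carp collapse → the planktonic mussel displacement → the planktonic otter displacement → the frog die-off → the benthic mayfly recruitment failure.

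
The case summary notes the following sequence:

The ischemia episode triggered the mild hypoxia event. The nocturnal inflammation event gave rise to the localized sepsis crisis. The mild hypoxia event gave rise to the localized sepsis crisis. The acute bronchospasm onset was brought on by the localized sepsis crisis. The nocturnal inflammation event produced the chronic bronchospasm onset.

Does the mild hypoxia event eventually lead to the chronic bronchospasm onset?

The mild hypoxia event leads to the localized sepsis crisis, the acute bronchospasm onset; the chronic bronchospasm onset is not among them.

No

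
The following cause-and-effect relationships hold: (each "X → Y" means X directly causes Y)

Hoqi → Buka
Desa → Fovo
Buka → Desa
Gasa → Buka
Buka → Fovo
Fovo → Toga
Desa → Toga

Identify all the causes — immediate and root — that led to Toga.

Buka, Desa, Fovo, Gasa, Hoqi

Immediate causes of Toga: Desa, Fovo.
Further upstream: Hoqi, Buka, Gasa.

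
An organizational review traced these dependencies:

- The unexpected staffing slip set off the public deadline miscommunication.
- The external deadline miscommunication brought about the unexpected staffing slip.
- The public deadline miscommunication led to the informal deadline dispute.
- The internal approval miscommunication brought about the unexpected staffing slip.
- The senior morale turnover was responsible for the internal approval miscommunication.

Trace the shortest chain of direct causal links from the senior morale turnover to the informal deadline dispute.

the senior morale turnover → the internal approval miscommunication
the internal approval miscommunication → the unexpected staffing slip
the unexpected staffing slip → the public deadline miscommunication
the public deadline miscommunication → the informal deadline dispute
Length: 4 steps.

the senior morale turnover → the internal approval miscommunication → the unexpected staffing slip → the public deadline miscommunication → the informal deadline dispute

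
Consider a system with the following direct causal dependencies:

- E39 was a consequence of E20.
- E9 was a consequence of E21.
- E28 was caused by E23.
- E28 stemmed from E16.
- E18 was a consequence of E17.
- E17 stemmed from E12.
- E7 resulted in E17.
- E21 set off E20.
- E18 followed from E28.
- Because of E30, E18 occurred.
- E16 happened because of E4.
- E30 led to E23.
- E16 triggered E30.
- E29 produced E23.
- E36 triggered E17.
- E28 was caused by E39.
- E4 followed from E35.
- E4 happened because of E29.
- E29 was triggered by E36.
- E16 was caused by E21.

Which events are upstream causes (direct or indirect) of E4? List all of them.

E29, E35, E36

Immediate causes of E4: E35, E29.
Further upstream: E36.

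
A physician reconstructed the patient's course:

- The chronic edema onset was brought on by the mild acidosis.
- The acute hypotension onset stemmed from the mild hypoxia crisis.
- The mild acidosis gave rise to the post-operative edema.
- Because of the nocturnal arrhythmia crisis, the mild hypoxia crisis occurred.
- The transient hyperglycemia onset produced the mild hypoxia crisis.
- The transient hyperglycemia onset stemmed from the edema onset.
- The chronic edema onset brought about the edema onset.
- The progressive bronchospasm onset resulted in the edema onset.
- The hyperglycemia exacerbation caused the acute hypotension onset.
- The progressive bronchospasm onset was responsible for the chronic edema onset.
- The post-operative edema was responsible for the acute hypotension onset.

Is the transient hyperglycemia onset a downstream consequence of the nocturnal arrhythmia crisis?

The nocturnal arrhythmia crisis leads to the mild hypoxia crisis, the acute hypotension onset; the transient hyperglycemia onset is not among them.

No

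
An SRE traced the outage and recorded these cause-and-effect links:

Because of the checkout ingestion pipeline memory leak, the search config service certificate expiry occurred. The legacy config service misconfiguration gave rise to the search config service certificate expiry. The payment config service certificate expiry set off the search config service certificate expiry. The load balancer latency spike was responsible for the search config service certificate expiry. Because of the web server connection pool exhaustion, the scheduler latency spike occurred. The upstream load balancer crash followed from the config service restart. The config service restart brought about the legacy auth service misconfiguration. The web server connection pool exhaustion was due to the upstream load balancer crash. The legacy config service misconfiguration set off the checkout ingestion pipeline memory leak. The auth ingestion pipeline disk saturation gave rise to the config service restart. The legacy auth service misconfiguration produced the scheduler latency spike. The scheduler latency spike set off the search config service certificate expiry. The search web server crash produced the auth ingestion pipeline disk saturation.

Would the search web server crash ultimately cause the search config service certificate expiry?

There is a causal chain: the search web server crash → the auth ingestion pipeline disk saturation → the config service restart → the legacy auth service misconfiguration → the scheduler latency spike → the search config service certificate expiry.

Yes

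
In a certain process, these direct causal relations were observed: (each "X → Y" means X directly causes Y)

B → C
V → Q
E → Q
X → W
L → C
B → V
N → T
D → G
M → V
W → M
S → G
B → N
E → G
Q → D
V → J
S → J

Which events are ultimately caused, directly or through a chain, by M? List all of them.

D, G, J, Q, V

Direct effects: V.
2 steps out: Q, J.
3 steps out: D.
4 steps out: G.
Not reachable from it: B, N, X, L, W, S, C, E, T.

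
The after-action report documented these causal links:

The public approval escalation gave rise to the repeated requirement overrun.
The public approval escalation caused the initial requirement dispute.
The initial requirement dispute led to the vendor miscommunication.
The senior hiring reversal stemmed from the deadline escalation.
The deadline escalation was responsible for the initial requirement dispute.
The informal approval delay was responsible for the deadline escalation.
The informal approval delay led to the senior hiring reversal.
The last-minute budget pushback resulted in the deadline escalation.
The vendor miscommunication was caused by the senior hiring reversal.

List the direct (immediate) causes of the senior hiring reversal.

Upstream contributors include the last-minute budget pushback, but only the deadline escalation, the informal approval delay feed directly into the senior hiring reversal.

the deadline escalation, the informal approval delay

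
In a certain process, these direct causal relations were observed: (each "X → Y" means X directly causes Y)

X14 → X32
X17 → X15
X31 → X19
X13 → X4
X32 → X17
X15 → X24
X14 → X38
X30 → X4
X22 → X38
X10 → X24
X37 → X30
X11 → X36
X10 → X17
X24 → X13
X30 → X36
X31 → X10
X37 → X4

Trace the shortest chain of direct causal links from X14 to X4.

X14 → X32
X32 → X17
X17 → X15
X15 → X24
X24 → X13
X13 → X4
Length: 6 steps.

X14 → X32 → X17 → X15 → X24 → X13 → X4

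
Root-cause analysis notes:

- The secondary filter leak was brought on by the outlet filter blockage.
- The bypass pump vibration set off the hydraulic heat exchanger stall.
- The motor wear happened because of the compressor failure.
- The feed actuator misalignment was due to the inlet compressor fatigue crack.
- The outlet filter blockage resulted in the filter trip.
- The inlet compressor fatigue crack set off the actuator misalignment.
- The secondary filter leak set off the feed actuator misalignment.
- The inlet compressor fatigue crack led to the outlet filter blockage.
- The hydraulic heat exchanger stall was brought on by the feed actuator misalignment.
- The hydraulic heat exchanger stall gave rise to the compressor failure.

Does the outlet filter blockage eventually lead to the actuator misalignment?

No

The outlet filter blockage leads to the secondary filter leak, the feed actuator misalignment, the hydraulic heat exchanger stall, the compressor failure, the motor wear, the filter trip; the actuator misalignment is not among them.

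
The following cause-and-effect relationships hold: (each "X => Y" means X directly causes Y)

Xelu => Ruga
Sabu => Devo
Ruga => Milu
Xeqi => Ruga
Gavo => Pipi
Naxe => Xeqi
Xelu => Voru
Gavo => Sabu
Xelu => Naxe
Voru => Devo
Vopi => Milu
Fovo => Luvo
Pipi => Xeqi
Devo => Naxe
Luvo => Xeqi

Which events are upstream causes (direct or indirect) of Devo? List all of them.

Immediate causes of Devo: Sabu, Voru.
Further upstream: Gavo, Xelu.

Gavo, Sabu, Voru, Xelu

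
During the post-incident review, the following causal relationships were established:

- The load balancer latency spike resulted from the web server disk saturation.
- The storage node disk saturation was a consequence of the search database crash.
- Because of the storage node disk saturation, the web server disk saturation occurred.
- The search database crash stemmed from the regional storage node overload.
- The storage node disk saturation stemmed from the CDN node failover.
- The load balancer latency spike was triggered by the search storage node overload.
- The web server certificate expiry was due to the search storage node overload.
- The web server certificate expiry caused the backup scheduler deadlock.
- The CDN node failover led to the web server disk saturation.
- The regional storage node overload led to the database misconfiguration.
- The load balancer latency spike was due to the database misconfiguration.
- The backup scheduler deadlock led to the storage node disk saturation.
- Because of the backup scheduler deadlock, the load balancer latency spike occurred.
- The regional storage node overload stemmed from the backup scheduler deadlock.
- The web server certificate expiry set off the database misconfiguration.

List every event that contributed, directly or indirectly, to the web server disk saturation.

the CDN node failover, the backup scheduler deadlock, the regional storage node overload, the search database crash, the search storage node overload, the storage node disk saturation, the web server certificate expiry

Immediate causes of the web server disk saturation: the CDN node failover, the storage node disk saturation.
Further upstream: the search storage node overload, the web server certificate expiry, the backup scheduler deadlock, the regional storage node overload, the search database crash.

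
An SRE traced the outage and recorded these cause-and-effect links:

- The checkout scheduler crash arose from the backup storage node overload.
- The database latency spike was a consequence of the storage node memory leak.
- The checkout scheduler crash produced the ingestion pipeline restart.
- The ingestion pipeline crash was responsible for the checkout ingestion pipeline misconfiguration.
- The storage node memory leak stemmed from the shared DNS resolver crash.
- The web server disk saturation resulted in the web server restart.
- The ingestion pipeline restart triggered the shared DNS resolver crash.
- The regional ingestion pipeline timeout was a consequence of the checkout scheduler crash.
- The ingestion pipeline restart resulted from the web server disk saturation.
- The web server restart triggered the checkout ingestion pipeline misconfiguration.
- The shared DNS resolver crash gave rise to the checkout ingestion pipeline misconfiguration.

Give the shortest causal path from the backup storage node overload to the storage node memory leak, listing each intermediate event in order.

the backup storage node overload → the checkout scheduler crash → the ingestion pipeline restart → the shared DNS resolver crash → the storage node memory leak

the backup storage node overload → the checkout scheduler crash
the checkout scheduler crash → the ingestion pipeline restart
the ingestion pipeline restart → the shared DNS resolver crash
the shared DNS resolver crash → the storage node memory leak
Length: 4 steps.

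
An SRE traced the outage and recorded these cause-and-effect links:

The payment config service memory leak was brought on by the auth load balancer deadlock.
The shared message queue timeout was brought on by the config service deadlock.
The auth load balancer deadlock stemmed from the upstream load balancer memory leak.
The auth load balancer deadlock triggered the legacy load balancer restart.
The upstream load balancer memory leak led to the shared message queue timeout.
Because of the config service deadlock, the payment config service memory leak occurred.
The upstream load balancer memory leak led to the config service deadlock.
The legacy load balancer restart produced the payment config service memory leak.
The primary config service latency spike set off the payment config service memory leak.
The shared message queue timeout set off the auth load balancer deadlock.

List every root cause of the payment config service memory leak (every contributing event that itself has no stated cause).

Tracing upstream from the payment config service memory leak: the payment config service memory leak ← the config service deadlock ← the upstream load balancer memory leak.
A separate upstream branch: the payment config service memory leak ← the primary config service latency spike.
Each of those chain origins has no stated cause.

the primary config service latency spike, the upstream load balancer memory leak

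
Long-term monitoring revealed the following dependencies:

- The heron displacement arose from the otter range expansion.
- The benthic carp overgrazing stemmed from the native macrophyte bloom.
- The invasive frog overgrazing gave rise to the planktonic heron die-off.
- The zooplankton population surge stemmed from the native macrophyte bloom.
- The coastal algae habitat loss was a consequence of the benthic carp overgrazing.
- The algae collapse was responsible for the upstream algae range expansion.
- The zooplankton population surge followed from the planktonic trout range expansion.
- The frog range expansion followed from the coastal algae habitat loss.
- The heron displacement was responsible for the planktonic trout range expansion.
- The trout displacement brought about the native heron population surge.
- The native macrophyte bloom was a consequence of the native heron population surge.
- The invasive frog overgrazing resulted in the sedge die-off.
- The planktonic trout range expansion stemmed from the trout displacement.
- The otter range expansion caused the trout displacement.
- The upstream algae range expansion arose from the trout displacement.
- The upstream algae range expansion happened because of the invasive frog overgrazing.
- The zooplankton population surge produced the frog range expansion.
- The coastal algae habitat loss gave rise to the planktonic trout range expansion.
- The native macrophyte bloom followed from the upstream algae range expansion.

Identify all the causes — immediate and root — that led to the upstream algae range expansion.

the algae collapse, the invasive frog overgrazing, the otter range expansion, the trout displacement

Immediate causes of the upstream algae range expansion: the invasive frog overgrazing, the trout displacement, the algae collapse.
Further upstream: the otter range expansion.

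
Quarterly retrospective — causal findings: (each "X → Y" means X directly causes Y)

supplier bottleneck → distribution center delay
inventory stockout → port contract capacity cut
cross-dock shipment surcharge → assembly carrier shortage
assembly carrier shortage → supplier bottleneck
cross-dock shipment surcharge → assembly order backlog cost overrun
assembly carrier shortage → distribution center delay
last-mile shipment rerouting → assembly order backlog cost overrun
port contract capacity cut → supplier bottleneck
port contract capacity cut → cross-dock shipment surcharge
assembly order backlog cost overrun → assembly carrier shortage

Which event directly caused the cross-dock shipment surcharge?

the port contract capacity cut

Upstream contributors include the inventory stockout, but only the port contract capacity cut feeds directly into the cross-dock shipment surcharge.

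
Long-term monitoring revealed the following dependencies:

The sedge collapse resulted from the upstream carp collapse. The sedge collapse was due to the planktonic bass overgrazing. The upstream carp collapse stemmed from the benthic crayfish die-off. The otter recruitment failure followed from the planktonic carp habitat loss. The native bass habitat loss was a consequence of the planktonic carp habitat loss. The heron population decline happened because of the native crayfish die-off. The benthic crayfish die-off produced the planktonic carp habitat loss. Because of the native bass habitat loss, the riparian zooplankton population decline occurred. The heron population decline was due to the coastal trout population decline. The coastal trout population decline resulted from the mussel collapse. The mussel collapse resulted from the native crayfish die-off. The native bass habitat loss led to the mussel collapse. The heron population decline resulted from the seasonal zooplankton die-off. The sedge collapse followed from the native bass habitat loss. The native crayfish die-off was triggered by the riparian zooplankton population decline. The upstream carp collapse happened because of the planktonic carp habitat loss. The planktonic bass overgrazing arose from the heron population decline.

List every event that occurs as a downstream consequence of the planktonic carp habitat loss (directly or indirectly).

the coastal trout population decline, the heron population decline, the mussel collapse, the native bass habitat loss, the native crayfish die-off, the otter recruitment failure, the planktonic bass overgrazing, the riparian zooplankton population decline, the sedge collapse, the upstream carp collapse

Direct effects: the otter recruitment failure, the native bass habitat loss, the upstream carp collapse.
2 steps out: the riparian zooplankton population decline, the mussel collapse, the sedge collapse.
3 steps out: the native crayfish die-off, the coastal trout population decline.
4 steps out: the heron population decline.
5 steps out: the planktonic bass overgrazing.
Not reachable from it: the benthic crayfish die-off, the seasonal zooplankton die-off.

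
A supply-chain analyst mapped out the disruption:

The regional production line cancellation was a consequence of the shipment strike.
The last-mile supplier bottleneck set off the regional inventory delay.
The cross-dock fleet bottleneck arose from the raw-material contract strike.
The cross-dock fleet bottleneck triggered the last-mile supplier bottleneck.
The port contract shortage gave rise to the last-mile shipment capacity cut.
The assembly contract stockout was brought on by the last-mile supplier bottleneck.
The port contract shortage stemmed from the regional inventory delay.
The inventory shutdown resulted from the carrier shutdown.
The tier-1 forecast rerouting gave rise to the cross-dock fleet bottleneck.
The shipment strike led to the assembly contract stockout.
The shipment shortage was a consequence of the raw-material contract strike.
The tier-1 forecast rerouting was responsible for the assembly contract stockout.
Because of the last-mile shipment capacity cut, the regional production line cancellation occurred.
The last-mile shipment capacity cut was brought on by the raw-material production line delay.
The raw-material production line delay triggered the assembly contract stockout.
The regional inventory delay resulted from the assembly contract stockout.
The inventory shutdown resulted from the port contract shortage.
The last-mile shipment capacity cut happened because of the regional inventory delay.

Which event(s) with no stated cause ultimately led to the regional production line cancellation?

the raw-material contract strike, the raw-material production line delay, the shipment strike, the tier-1 forecast rerouting

Tracing upstream from the regional production line cancellation: the regional production line cancellation ← the last-mile shipment capacity cut ← the regional inventory delay ← the last-mile supplier bottleneck ← the cross-dock fleet bottleneck ← the raw-material contract strike.
A separate upstream branch: the regional production line cancellation ← the shipment strike.
A separate upstream branch: the regional production line cancellation ← the last-mile shipment capacity cut ← the regional inventory delay ← the assembly contract stockout ← the tier-1 forecast rerouting.
A separate upstream branch: the regional production line cancellation ← the last-mile shipment capacity cut ← the raw-material production line delay.
Each of those chain origins has no stated cause.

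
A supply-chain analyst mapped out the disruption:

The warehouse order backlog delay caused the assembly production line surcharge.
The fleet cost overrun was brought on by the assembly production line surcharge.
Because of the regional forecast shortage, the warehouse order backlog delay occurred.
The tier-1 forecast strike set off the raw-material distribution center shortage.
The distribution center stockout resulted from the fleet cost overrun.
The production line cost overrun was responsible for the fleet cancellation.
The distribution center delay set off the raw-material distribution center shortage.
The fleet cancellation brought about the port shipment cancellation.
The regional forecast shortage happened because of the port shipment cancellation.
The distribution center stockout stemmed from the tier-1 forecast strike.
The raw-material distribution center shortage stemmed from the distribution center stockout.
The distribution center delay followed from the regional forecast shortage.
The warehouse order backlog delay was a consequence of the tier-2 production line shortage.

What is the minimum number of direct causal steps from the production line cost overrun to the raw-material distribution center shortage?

Shortest chain: the production line cost overrun → the fleet cancellation → the port shipment cancellation → the regional forecast shortage → the distribution center delay → the raw-material distribution center shortage.

5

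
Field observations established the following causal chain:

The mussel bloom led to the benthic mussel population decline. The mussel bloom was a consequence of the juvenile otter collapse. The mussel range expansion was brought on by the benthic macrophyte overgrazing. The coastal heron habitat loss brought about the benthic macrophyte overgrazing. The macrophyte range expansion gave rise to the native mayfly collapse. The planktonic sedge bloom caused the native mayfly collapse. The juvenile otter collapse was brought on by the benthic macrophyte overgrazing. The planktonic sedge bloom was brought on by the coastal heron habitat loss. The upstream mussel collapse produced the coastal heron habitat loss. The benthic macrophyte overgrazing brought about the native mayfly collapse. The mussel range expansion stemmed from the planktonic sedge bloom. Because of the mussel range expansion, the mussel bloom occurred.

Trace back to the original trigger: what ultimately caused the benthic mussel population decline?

the upstream mussel collapse

Tracing upstream from the benthic mussel population decline: the benthic mussel population decline ← the mussel bloom ← the mussel range expansion ← the benthic macrophyte overgrazing ← the coastal heron habitat loss ← the upstream mussel collapse.
The upstream mussel collapse has no stated cause, so it is the root.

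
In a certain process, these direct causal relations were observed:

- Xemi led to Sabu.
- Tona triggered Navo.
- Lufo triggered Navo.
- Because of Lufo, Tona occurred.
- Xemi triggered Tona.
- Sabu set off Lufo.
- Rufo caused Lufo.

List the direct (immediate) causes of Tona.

Lufo, Xemi

Upstream contributors include Rufo, Sabu, but only Lufo, Xemi feed directly into Tona.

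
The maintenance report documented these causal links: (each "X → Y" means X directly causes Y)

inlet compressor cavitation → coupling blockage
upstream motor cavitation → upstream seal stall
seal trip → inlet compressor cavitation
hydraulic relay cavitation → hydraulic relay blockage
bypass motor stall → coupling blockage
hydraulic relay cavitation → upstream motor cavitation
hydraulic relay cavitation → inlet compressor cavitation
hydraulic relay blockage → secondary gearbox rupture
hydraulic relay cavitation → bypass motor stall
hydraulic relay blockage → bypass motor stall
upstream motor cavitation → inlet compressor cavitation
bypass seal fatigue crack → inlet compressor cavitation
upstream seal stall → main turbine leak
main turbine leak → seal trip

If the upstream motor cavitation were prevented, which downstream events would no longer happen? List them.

the main turbine leak, the seal trip, the upstream seal stall

Downstream of the upstream motor cavitation: the upstream seal stall, the main turbine leak, the seal trip, the inlet compressor cavitation, the coupling blockage.
Of those, still caused via another path: the inlet compressor cavitation, the coupling blockage.
The remainder have no surviving cause.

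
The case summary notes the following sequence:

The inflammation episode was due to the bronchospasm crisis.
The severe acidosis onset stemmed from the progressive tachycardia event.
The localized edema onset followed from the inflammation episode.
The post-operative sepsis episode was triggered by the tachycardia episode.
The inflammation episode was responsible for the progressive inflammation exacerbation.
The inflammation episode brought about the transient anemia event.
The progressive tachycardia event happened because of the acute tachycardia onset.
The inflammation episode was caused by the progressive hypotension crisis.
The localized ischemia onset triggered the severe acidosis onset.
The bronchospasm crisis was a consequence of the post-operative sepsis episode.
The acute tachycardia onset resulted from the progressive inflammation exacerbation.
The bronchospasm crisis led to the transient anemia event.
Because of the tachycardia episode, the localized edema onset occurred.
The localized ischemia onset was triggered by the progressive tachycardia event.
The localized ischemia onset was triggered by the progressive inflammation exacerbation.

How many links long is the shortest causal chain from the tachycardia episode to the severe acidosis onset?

6

Shortest chain: the tachycardia episode → the post-operative sepsis episode → the bronchospasm crisis → the inflammation episode → the progressive inflammation exacerbation → the localized ischemia onset → the severe acidosis onset.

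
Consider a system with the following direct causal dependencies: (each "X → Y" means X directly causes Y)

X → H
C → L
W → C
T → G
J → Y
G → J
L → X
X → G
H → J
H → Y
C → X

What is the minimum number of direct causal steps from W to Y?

4

Shortest chain: W → C → X → H → Y.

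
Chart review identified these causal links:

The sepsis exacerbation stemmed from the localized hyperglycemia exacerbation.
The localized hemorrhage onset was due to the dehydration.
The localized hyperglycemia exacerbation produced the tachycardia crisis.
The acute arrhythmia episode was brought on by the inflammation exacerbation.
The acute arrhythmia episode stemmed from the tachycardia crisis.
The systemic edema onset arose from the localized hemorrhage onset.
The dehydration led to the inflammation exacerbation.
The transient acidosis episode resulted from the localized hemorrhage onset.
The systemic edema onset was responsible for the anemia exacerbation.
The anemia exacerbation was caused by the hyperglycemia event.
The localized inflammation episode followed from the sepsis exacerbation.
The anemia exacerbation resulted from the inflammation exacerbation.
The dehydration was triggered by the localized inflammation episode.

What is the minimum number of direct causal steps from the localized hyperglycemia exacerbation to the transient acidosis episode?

Shortest chain: the localized hyperglycemia exacerbation → the sepsis exacerbation → the localized inflammation episode → the dehydration → the localized hemorrhage onset → the transient acidosis episode.

5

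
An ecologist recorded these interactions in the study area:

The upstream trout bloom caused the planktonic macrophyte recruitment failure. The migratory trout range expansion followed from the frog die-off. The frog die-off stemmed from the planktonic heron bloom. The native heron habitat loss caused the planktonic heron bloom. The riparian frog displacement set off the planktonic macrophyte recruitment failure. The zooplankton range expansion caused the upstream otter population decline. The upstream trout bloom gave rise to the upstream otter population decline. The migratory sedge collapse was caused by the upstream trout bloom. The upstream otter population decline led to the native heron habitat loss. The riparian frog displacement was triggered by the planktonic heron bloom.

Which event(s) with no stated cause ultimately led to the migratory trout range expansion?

Tracing upstream from the migratory trout range expansion: the migratory trout range expansion ← the frog die-off ← the planktonic heron bloom ← the native heron habitat loss ← the upstream otter population decline ← the upstream trout bloom.
A separate upstream branch: the migratory trout range expansion ← the frog die-off ← the planktonic heron bloom ← the native heron habitat loss ← the upstream otter population decline ← the zooplankton range expansion.
Each of those chain origins has no stated cause.

the upstream trout bloom, the zooplankton range expansion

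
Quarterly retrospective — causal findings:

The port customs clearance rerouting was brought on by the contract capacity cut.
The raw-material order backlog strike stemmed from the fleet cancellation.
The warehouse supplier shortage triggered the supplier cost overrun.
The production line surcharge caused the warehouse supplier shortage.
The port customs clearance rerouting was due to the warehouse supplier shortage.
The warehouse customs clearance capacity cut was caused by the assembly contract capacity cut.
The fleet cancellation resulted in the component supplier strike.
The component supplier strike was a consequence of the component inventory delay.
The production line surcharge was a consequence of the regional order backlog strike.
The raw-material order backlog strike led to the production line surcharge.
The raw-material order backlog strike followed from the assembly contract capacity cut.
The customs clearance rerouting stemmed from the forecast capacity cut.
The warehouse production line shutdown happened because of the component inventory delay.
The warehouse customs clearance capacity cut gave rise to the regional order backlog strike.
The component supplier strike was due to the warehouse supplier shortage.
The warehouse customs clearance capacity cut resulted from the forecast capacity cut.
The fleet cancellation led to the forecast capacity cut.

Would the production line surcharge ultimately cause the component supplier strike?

Yes

There is a causal chain: the production line surcharge → the warehouse supplier shortage → the component supplier strike.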